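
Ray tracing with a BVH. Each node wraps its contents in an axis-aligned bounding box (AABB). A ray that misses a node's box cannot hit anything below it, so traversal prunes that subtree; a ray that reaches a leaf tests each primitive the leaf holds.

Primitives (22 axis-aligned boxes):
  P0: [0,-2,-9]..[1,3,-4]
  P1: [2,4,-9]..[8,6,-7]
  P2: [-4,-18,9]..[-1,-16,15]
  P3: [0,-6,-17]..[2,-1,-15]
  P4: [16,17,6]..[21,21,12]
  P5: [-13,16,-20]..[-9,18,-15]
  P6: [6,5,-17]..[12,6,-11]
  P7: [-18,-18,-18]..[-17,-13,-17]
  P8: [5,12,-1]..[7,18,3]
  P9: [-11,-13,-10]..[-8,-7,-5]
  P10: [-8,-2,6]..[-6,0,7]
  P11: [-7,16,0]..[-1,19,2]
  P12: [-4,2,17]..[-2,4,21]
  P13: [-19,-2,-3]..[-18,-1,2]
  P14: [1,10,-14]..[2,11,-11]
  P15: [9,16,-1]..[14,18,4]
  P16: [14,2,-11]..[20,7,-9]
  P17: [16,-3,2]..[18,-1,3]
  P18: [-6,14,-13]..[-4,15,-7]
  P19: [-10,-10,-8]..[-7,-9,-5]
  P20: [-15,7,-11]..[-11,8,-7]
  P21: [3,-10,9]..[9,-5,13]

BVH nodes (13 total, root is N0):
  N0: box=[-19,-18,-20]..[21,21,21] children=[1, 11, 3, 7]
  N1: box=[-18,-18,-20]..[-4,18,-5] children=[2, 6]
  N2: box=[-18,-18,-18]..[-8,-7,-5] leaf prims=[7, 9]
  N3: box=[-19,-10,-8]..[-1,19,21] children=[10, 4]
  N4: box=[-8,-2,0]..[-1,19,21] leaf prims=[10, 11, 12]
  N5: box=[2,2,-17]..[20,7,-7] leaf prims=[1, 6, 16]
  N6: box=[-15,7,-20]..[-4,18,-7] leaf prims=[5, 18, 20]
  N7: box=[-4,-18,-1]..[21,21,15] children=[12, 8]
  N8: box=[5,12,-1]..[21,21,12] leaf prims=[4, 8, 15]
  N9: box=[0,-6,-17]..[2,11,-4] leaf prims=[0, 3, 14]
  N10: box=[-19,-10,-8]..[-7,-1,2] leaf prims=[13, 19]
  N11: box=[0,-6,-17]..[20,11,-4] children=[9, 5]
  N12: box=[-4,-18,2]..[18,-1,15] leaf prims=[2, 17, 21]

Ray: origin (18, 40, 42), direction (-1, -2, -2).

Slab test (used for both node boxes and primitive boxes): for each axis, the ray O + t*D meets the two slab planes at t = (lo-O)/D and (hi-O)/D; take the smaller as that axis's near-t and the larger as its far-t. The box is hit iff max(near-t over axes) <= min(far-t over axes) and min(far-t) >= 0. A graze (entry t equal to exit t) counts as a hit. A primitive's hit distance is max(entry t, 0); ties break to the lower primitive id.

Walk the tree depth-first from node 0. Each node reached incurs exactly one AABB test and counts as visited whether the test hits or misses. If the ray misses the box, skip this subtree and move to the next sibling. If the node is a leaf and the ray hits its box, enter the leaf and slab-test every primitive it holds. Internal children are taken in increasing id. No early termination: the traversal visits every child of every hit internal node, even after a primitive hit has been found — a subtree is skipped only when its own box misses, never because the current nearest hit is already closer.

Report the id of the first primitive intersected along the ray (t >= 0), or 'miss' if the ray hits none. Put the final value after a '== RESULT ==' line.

Traverse from the root:
N0 x:[-3,37] y:[19/2,29] z:[21/2,31] -> hit [21/2,29], descend [1, 3, 7, 11]
  N1 x:[22,36] y:[11,29] z:[47/2,31] -> hit [47/2,29], descend [2, 6]
    N2 x:[26,36] y:[47/2,29] z:[47/2,30] -> hit [26,29] leaf, test {P7(miss), P9@t=26}
    N6 x:[22,33] y:[11,33/2] z:[49/2,31] -> miss, prune
  N3 x:[19,37] y:[21/2,25] z:[21/2,25] -> hit [19,25], descend [4, 10]
    N4 x:[19,26] y:[21/2,21] z:[21/2,21] -> hit [19,21] leaf, test {P10(miss), P11(miss), P12(miss)}
    N10 x:[25,37] y:[41/2,25] z:[20,25] -> hit [25,25] leaf, test {P13(miss), P19@t=25}
  N7 x:[-3,22] y:[19/2,29] z:[27/2,43/2] -> hit [27/2,43/2], descend [8, 12]
    N8 x:[-3,13] y:[19/2,14] z:[15,43/2] -> miss, prune
    N12 x:[0,22] y:[41/2,29] z:[27/2,20] -> miss, prune
  N11 x:[-2,18] y:[29/2,23] z:[23,59/2] -> miss, prune

order=[0, 1, 2, 6, 3, 4, 10, 7, 8, 12, 11]  |boxes|=11  |leaves|=3  hit=P19

== RESULT ==
19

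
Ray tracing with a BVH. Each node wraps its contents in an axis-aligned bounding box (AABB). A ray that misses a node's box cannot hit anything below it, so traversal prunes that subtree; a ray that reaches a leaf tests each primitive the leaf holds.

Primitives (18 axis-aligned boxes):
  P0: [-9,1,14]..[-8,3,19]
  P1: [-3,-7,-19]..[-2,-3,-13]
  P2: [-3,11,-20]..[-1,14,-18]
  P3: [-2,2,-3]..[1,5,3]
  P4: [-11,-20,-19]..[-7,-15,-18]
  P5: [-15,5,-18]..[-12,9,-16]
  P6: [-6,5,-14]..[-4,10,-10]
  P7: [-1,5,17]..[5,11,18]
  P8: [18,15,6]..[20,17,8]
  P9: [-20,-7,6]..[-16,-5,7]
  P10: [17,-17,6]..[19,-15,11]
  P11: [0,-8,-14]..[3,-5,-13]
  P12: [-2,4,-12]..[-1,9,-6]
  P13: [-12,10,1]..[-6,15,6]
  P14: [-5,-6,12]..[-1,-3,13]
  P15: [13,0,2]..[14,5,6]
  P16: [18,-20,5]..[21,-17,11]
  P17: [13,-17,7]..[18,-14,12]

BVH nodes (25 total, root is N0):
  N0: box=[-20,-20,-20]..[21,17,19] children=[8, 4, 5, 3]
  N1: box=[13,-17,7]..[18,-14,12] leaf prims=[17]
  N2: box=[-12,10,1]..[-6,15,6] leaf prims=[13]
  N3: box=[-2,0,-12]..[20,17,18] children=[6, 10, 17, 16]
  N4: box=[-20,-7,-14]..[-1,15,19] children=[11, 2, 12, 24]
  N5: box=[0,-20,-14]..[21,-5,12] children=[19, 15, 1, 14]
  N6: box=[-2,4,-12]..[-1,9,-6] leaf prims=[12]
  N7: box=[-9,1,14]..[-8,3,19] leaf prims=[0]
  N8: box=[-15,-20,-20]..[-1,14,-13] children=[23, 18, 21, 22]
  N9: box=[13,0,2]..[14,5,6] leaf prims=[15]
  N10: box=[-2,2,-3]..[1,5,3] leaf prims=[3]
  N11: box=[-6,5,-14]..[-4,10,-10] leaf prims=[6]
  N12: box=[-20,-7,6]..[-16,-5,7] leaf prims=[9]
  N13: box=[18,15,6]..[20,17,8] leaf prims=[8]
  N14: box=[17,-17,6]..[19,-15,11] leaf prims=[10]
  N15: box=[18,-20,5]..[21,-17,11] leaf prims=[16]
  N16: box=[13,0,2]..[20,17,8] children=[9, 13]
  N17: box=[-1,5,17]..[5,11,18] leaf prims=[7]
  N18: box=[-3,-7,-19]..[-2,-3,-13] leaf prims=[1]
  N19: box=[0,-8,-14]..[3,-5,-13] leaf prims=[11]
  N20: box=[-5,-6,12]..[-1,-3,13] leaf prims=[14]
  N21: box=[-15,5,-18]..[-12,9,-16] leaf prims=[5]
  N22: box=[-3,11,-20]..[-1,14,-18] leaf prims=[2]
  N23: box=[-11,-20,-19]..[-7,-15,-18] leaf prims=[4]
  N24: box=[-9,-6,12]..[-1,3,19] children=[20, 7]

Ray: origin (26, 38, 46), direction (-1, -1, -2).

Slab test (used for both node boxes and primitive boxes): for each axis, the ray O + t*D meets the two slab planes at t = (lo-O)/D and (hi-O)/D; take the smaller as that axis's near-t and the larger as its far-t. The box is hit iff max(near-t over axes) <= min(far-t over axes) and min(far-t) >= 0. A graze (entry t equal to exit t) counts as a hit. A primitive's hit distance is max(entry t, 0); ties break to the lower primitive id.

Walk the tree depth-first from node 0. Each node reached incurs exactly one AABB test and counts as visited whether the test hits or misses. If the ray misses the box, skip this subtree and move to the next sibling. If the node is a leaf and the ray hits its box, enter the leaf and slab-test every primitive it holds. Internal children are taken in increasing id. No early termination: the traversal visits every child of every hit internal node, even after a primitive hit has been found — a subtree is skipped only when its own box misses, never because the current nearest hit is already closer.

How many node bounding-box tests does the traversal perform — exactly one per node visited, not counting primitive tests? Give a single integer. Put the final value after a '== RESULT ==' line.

Trace the traversal:
N0 x:[5,46] y:[21,58] z:[27/2,33] -> hit [21,33], descend [3, 4, 5, 8]
  N3 x:[6,28] y:[21,38] z:[14,29] -> hit [21,28], descend [6, 10, 16, 17]
    N6 x:[27,28] y:[29,34] z:[26,29] -> miss, prune
    N10 x:[25,28] y:[33,36] z:[43/2,49/2] -> miss, prune
    N16 x:[6,13] y:[21,38] z:[19,22] -> miss, prune
    N17 x:[21,27] y:[27,33] z:[14,29/2] -> miss, prune
  N4 x:[27,46] y:[23,45] z:[27/2,30] -> hit [27,30], descend [2, 11, 12, 24]
    N2 x:[32,38] y:[23,28] z:[20,45/2] -> miss, prune
    N11 x:[30,32] y:[28,33] z:[28,30] -> hit [30,30] leaf, test {P6@t=30}
    N12 x:[42,46] y:[43,45] z:[39/2,20] -> miss, prune
    N24 x:[27,35] y:[35,44] z:[27/2,17] -> miss, prune
  N5 x:[5,26] y:[43,58] z:[17,30] -> miss, prune
  N8 x:[27,41] y:[24,58] z:[59/2,33] -> hit [59/2,33], descend [18, 21, 22, 23]
    N18 x:[28,29] y:[41,45] z:[59/2,65/2] -> miss, prune
    N21 x:[38,41] y:[29,33] z:[31,32] -> miss, prune
    N22 x:[27,29] y:[24,27] z:[32,33] -> miss, prune
    N23 x:[33,37] y:[53,58] z:[32,65/2] -> miss, prune

order=[0, 3, 6, 10, 16, 17, 4, 2, 11, 12, 24, 5, 8, 18, 21, 22, 23]  |boxes|=17  |leaves|=1  hit=P6

== RESULT ==
17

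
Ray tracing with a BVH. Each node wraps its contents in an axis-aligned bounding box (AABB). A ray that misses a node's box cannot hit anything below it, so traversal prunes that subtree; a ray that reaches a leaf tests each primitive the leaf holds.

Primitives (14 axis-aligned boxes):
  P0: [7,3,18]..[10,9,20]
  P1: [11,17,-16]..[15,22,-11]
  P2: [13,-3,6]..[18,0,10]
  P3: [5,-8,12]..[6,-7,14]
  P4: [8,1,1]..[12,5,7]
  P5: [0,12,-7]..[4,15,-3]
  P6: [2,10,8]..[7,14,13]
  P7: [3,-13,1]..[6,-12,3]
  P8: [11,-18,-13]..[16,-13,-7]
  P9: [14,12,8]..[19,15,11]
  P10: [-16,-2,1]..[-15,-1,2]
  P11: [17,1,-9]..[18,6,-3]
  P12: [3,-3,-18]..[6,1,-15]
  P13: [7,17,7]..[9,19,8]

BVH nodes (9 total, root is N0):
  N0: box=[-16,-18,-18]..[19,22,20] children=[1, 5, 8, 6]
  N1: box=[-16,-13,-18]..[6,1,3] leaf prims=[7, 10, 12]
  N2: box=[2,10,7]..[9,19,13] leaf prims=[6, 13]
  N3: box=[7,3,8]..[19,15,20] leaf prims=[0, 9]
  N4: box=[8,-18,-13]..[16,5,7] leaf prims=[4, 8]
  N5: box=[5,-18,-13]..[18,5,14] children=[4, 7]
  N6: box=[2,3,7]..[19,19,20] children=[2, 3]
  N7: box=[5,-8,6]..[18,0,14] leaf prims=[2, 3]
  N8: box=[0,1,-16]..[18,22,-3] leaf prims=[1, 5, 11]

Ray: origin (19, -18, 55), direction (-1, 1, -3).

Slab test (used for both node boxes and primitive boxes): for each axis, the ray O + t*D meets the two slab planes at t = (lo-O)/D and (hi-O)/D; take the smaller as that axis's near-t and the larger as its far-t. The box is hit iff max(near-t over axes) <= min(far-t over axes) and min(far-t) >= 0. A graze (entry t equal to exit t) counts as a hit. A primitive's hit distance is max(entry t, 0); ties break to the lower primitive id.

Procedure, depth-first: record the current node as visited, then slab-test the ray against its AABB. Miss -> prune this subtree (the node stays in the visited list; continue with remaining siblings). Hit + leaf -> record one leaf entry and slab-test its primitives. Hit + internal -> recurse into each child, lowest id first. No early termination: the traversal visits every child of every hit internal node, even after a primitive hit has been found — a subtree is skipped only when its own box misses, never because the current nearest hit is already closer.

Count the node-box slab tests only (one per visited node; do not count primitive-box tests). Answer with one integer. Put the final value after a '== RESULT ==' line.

Traverse from the root:
N0 x:[0,35] y:[0,40] z:[35/3,73/3] -> hit [35/3,73/3], descend [1, 5, 6, 8]
  N1 x:[13,35] y:[5,19] z:[52/3,73/3] -> hit [52/3,19] leaf, test {P7(miss), P10(miss), P12(miss)}
  N5 x:[1,14] y:[0,23] z:[41/3,68/3] -> hit [41/3,14], descend [4, 7]
    N4 x:[3,11] y:[0,23] z:[16,68/3] -> miss, prune
    N7 x:[1,14] y:[10,18] z:[41/3,49/3] -> hit [41/3,14] leaf, test {P2(miss), P3(miss)}
  N6 x:[0,17] y:[21,37] z:[35/3,16] -> miss, prune
  N8 x:[1,19] y:[19,40] z:[58/3,71/3] -> miss, prune

Visited [0, 1, 5, 4, 7, 6, 8]. Tests: 7 box, 2 leaf. Nearest: miss.

== RESULT ==
7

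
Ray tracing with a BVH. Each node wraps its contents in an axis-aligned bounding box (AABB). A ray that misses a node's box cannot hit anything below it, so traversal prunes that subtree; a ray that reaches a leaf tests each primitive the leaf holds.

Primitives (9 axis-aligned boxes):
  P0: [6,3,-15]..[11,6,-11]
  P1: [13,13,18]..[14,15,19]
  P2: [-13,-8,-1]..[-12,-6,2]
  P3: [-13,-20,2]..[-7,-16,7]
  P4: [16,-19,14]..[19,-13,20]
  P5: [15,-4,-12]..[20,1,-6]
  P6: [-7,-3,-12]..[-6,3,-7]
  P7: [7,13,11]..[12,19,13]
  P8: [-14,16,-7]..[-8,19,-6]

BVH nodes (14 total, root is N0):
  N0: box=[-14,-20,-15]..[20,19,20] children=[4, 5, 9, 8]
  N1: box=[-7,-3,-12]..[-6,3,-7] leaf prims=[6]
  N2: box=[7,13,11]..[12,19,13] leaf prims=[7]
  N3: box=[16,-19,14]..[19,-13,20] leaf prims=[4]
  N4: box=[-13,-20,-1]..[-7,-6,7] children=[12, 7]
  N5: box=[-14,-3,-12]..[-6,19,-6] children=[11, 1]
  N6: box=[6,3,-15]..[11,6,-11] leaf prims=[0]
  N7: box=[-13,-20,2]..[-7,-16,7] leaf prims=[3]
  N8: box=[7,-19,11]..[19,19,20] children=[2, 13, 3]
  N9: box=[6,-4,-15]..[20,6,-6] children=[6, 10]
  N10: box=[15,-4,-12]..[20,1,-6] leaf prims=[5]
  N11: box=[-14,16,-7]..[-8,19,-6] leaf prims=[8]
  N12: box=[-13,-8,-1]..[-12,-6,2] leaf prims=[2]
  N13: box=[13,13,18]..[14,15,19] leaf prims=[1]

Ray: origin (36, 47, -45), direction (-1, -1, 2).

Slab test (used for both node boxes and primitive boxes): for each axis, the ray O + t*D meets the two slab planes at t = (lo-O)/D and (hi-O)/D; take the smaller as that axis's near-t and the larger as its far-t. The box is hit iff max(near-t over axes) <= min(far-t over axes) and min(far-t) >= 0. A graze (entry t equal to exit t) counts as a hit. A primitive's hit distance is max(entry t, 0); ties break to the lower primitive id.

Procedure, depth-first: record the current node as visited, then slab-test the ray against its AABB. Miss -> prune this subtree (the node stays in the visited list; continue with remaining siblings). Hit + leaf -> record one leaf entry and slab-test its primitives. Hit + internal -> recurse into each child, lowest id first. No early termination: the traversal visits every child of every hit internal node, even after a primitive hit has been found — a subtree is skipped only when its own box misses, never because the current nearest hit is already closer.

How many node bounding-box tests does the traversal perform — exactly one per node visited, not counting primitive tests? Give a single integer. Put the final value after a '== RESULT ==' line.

Traverse from the root:
N0 x:[16,50] y:[28,67] z:[15,65/2] -> hit [28,65/2], descend [4, 5, 8, 9]
  N4 x:[43,49] y:[53,67] z:[22,26] -> miss, prune
  N5 x:[42,50] y:[28,50] z:[33/2,39/2] -> miss, prune
  N8 x:[17,29] y:[28,66] z:[28,65/2] -> hit [28,29], descend [2, 3, 13]
    N2 x:[24,29] y:[28,34] z:[28,29] -> hit [28,29] leaf, test {P7@t=28}
    N3 x:[17,20] y:[60,66] z:[59/2,65/2] -> miss, prune
    N13 x:[22,23] y:[32,34] z:[63/2,32] -> miss, prune
  N9 x:[16,30] y:[41,51] z:[15,39/2] -> miss, prune

Visited [0, 4, 5, 8, 2, 3, 13, 9]. Tests: 8 box, 1 leaf. Nearest: P7.

== RESULT ==
8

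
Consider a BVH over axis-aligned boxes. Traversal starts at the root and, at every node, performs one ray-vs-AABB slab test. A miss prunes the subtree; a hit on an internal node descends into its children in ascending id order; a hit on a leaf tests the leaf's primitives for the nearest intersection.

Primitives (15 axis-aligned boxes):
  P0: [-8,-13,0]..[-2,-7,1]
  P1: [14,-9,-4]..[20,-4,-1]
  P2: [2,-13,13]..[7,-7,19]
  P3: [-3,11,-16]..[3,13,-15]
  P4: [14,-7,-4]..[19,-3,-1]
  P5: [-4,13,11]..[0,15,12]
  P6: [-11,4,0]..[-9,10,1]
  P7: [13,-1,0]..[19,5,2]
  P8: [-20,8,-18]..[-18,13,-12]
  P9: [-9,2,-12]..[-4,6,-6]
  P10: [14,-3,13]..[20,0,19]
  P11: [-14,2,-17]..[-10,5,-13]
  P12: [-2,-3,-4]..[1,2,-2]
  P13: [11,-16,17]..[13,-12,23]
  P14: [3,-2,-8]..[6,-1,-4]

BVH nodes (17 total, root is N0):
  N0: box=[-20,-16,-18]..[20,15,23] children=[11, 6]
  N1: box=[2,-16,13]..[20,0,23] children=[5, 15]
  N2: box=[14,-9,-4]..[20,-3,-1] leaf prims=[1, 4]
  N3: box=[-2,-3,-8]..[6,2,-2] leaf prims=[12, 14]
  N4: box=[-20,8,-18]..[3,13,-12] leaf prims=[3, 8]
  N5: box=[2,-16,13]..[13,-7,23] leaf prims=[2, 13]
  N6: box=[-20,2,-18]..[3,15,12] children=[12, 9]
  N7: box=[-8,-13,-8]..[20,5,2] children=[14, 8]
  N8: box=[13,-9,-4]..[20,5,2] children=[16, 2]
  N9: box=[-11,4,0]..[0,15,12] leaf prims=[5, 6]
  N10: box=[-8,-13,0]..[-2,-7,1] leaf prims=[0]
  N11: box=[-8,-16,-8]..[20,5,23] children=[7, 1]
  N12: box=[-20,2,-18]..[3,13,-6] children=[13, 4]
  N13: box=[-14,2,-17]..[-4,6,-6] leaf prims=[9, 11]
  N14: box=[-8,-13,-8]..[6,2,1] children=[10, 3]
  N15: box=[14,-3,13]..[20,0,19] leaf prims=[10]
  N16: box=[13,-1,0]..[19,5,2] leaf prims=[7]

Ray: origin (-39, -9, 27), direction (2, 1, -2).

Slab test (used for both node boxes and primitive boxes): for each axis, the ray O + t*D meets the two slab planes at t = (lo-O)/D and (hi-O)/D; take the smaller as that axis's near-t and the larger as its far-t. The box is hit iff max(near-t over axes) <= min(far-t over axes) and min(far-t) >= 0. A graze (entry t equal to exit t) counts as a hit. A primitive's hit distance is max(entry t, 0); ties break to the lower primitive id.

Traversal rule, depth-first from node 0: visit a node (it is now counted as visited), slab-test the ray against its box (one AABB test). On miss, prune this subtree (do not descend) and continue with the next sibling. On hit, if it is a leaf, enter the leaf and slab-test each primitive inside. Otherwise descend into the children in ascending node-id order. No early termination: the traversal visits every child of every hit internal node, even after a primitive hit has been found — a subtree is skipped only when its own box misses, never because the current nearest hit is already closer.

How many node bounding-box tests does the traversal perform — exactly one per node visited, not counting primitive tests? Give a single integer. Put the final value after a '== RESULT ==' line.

Trace the traversal:
N0 x:[19/2,59/2] y:[-7,24] z:[2,45/2] -> hit [19/2,45/2], descend [6, 11]
  N6 x:[19/2,21] y:[11,24] z:[15/2,45/2] -> hit [11,21], descend [9, 12]
    N9 x:[14,39/2] y:[13,24] z:[15/2,27/2] -> miss, prune
    N12 x:[19/2,21] y:[11,22] z:[33/2,45/2] -> hit [33/2,21], descend [4, 13]
      N4 x:[19/2,21] y:[17,22] z:[39/2,45/2] -> hit [39/2,21] leaf, test {P3@t=21, P8(miss)}
      N13 x:[25/2,35/2] y:[11,15] z:[33/2,22] -> miss, prune
  N11 x:[31/2,59/2] y:[-7,14] z:[2,35/2] -> miss, prune

7 AABB tests over nodes [0, 6, 9, 12, 4, 13, 11]; 1 leaf entered; closest P3.

== RESULT ==
7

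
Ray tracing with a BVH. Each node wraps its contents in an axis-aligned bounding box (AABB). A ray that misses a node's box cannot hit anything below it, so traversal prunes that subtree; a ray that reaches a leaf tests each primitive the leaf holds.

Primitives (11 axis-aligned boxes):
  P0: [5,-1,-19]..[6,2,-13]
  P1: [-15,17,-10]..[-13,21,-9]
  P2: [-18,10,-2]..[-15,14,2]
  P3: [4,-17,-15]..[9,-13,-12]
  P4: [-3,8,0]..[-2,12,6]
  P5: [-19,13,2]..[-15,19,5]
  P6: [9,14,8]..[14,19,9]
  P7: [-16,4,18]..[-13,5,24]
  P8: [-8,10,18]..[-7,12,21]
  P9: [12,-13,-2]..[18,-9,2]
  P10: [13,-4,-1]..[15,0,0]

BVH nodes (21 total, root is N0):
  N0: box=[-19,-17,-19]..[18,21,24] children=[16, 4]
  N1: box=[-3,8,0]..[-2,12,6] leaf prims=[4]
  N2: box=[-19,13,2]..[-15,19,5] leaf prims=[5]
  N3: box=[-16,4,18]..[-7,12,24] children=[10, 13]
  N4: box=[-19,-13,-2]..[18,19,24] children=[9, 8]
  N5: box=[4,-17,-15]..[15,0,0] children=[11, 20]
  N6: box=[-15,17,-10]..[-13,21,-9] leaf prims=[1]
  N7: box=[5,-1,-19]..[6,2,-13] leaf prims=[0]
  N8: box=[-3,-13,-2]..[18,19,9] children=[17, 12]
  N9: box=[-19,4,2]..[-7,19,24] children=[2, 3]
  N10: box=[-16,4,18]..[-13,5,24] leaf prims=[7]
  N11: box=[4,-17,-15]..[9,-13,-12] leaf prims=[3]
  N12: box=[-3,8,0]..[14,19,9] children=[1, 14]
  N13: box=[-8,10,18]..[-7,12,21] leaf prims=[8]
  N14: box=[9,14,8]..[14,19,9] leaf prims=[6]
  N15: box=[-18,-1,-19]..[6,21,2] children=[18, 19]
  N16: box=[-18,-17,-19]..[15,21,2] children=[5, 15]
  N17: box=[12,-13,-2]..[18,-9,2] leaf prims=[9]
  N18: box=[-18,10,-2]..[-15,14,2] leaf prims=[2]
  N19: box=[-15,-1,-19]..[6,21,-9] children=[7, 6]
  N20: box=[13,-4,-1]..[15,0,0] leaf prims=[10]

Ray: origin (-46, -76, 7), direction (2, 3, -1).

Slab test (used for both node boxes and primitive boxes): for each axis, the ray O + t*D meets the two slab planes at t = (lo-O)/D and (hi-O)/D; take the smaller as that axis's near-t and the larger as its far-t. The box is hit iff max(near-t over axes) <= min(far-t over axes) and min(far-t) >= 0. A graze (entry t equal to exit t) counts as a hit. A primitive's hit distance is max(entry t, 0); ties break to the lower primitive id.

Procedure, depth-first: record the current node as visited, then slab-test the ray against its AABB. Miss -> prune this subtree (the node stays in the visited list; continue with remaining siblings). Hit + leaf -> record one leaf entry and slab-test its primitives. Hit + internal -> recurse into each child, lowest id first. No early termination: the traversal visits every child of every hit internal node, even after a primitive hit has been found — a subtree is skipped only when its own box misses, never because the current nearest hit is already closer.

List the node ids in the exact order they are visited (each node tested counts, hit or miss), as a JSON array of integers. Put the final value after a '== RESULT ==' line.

Walk:
N0 x:[27/2,32] y:[59/3,97/3] z:[-17,26] -> hit [59/3,26], descend [4, 16]
  N4 x:[27/2,32] y:[21,95/3] z:[-17,9] -> miss, prune
  N16 x:[14,61/2] y:[59/3,97/3] z:[5,26] -> hit [59/3,26], descend [5, 15]
    N5 x:[25,61/2] y:[59/3,76/3] z:[7,22] -> miss, prune
    N15 x:[14,26] y:[25,97/3] z:[5,26] -> hit [25,26], descend [18, 19]
      N18 x:[14,31/2] y:[86/3,30] z:[5,9] -> miss, prune
      N19 x:[31/2,26] y:[25,97/3] z:[16,26] -> hit [25,26], descend [6, 7]
        N6 x:[31/2,33/2] y:[31,97/3] z:[16,17] -> miss, prune
        N7 x:[51/2,26] y:[25,26] z:[20,26] -> hit [51/2,26] leaf, test {P0@t=51/2}

Summary -> nodes [0, 4, 16, 5, 15, 18, 19, 6, 7]; box-tests=9; leaf-entries=1; first=P0

== RESULT ==
[0, 4, 16, 5, 15, 18, 19, 6, 7]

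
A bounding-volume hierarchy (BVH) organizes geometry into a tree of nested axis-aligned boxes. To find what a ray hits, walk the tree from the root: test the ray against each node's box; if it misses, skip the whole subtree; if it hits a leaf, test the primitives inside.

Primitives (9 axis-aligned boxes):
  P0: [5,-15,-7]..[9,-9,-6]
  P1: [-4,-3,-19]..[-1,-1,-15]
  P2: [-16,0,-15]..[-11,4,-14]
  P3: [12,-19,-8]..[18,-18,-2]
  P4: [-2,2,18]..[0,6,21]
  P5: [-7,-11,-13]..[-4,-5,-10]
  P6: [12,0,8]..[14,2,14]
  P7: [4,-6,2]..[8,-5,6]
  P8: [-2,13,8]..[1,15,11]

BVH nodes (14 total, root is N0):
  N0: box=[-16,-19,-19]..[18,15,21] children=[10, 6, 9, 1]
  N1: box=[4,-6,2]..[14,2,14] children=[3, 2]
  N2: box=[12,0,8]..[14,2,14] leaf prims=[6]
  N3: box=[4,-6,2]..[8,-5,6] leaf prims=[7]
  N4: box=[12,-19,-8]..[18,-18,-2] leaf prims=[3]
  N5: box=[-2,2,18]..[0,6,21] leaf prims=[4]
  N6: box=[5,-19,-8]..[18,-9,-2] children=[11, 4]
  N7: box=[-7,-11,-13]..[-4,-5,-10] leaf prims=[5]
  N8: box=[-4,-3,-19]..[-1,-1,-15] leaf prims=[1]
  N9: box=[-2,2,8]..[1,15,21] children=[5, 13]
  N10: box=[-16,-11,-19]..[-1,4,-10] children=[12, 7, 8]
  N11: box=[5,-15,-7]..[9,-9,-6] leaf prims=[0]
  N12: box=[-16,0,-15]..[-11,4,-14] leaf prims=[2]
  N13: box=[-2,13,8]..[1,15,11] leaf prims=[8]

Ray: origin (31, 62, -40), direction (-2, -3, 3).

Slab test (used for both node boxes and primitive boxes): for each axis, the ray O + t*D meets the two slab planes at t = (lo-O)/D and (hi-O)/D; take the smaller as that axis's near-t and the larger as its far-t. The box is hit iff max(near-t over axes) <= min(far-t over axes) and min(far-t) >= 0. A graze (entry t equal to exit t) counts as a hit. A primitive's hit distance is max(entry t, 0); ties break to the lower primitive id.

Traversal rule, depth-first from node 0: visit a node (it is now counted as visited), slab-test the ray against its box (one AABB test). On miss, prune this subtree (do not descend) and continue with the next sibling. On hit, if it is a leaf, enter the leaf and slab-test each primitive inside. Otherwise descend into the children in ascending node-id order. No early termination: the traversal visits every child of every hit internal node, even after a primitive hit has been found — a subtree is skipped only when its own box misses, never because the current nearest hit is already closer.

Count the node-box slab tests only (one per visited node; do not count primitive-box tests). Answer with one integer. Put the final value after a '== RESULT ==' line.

Traverse from the root:
N0 x:[13/2,47/2] y:[47/3,27] z:[7,61/3] -> hit [47/3,61/3], descend [1, 6, 9, 10]
  N1 x:[17/2,27/2] y:[20,68/3] z:[14,18] -> miss, prune
  N6 x:[13/2,13] y:[71/3,27] z:[32/3,38/3] -> miss, prune
  N9 x:[15,33/2] y:[47/3,20] z:[16,61/3] -> hit [16,33/2], descend [5, 13]
    N5 x:[31/2,33/2] y:[56/3,20] z:[58/3,61/3] -> miss, prune
    N13 x:[15,33/2] y:[47/3,49/3] z:[16,17] -> hit [16,49/3] leaf, test {P8@t=16}
  N10 x:[16,47/2] y:[58/3,73/3] z:[7,10] -> miss, prune

order=[0, 1, 6, 9, 5, 13, 10]  |boxes|=7  |leaves|=1  hit=P8

== RESULT ==
7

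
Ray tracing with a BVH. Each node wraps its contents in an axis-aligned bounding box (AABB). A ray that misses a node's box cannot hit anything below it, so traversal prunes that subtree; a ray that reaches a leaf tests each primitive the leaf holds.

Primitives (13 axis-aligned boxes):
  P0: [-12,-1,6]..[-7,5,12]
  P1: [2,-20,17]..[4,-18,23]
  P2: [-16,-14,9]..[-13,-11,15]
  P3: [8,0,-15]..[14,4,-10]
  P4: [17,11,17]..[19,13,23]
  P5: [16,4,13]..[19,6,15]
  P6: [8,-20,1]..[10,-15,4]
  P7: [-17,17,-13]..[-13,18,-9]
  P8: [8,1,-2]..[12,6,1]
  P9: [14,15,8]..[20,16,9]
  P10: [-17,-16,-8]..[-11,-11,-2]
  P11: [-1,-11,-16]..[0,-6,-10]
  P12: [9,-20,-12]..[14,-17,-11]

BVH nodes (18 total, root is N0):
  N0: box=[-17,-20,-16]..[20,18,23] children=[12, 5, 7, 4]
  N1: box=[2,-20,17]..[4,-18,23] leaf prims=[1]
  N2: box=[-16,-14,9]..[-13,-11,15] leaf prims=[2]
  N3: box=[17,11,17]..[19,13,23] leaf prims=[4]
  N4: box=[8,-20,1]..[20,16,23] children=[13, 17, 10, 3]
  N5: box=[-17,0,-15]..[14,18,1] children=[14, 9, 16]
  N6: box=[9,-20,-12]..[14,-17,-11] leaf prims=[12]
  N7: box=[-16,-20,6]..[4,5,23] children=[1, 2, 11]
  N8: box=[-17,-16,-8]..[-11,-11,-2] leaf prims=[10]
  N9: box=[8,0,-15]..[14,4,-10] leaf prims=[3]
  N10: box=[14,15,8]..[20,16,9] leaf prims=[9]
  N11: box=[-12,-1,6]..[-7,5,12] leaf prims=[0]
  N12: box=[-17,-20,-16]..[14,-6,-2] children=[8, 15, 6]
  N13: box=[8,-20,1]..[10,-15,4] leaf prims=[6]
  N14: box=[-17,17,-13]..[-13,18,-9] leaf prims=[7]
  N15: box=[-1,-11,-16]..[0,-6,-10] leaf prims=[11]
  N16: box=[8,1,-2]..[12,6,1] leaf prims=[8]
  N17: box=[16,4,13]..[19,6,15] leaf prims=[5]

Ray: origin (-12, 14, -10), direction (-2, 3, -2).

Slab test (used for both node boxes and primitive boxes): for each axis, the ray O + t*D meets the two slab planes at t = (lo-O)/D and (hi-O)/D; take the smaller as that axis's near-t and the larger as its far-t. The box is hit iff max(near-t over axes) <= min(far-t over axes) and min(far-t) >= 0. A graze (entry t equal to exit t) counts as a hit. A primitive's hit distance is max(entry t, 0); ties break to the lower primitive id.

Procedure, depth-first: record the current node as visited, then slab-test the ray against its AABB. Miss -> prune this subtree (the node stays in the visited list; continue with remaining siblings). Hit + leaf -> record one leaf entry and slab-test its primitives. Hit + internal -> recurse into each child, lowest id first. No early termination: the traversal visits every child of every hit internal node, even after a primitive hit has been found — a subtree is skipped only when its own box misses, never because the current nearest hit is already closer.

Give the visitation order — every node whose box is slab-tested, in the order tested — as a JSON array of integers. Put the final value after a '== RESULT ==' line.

Trace the traversal:
N0 x:[-16,5/2] y:[-34/3,4/3] z:[-33/2,3] -> hit [-34/3,4/3], descend [4, 5, 7, 12]
  N4 x:[-16,-10] y:[-34/3,2/3] z:[-33/2,-11/2] -> miss, prune
  N5 x:[-13,5/2] y:[-14/3,4/3] z:[-11/2,5/2] -> hit [-14/3,4/3], descend [9, 14, 16]
    N9 x:[-13,-10] y:[-14/3,-10/3] z:[0,5/2] -> miss, prune
    N14 x:[1/2,5/2] y:[1,4/3] z:[-1/2,3/2] -> hit [1,4/3] leaf, test {P7@t=1}
    N16 x:[-12,-10] y:[-13/3,-8/3] z:[-11/2,-4] -> miss, prune
  N7 x:[-8,2] y:[-34/3,-3] z:[-33/2,-8] -> miss, prune
  N12 x:[-13,5/2] y:[-34/3,-20/3] z:[-4,3] -> miss, prune

Summary -> nodes [0, 4, 5, 9, 14, 16, 7, 12]; box-tests=8; leaf-entries=1; first=P7

== RESULT ==
[0, 4, 5, 9, 14, 16, 7, 12]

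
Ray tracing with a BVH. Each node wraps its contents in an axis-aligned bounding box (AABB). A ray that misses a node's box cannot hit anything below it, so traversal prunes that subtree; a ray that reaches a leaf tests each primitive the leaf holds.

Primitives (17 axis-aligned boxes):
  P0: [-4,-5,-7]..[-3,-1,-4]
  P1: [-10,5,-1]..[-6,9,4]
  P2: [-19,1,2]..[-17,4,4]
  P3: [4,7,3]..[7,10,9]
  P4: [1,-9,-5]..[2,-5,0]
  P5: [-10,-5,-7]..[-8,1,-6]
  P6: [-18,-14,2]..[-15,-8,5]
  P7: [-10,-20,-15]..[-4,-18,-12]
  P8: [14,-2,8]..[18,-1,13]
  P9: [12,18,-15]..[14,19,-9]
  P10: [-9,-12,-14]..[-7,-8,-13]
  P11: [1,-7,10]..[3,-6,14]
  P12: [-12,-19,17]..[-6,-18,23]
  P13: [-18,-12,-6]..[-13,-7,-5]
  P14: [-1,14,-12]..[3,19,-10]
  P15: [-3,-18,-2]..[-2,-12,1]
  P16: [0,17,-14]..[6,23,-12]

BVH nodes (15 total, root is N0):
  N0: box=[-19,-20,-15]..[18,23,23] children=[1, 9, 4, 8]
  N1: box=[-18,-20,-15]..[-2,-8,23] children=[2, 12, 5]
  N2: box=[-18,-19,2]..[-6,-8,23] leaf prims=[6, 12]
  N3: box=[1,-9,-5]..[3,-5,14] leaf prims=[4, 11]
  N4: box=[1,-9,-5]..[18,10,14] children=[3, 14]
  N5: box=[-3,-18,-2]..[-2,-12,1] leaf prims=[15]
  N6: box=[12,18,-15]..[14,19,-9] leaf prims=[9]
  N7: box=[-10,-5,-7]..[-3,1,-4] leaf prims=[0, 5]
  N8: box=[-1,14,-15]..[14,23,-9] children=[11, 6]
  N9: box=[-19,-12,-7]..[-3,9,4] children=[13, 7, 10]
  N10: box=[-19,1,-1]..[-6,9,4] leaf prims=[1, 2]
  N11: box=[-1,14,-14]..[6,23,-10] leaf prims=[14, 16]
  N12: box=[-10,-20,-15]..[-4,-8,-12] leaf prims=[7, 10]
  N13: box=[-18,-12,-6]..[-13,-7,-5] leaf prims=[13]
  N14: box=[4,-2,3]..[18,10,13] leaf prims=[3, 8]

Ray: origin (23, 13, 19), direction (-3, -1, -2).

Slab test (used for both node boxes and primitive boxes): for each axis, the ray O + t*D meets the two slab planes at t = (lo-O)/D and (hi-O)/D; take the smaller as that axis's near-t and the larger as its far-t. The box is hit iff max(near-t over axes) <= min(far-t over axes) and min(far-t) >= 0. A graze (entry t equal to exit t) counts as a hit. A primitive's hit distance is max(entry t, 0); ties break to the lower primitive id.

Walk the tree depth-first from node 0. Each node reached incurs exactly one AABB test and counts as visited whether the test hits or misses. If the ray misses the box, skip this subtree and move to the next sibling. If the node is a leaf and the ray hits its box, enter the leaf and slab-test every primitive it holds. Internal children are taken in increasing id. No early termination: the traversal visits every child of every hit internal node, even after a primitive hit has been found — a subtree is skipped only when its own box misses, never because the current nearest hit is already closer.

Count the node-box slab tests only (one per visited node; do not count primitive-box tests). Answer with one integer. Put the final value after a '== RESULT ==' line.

Walk:
N0 x:[5/3,14] y:[-10,33] z:[-2,17] -> hit [5/3,14], descend [1, 4, 8, 9]
  N1 x:[25/3,41/3] y:[21,33] z:[-2,17] -> miss, prune
  N4 x:[5/3,22/3] y:[3,22] z:[5/2,12] -> hit [3,22/3], descend [3, 14]
    N3 x:[20/3,22/3] y:[18,22] z:[5/2,12] -> miss, prune
    N14 x:[5/3,19/3] y:[3,15] z:[3,8] -> hit [3,19/3] leaf, test {P3@t=16/3, P8(miss)}
  N8 x:[3,8] y:[-10,-1] z:[14,17] -> miss, prune
  N9 x:[26/3,14] y:[4,25] z:[15/2,13] -> hit [26/3,13], descend [7, 10, 13]
    N7 x:[26/3,11] y:[12,18] z:[23/2,13] -> miss, prune
    N10 x:[29/3,14] y:[4,12] z:[15/2,10] -> hit [29/3,10] leaf, test {P1(miss), P2(miss)}
    N13 x:[12,41/3] y:[20,25] z:[12,25/2] -> miss, prune

Summary -> nodes [0, 1, 4, 3, 14, 8, 9, 7, 10, 13]; box-tests=10; leaf-entries=2; first=P3

== RESULT ==
10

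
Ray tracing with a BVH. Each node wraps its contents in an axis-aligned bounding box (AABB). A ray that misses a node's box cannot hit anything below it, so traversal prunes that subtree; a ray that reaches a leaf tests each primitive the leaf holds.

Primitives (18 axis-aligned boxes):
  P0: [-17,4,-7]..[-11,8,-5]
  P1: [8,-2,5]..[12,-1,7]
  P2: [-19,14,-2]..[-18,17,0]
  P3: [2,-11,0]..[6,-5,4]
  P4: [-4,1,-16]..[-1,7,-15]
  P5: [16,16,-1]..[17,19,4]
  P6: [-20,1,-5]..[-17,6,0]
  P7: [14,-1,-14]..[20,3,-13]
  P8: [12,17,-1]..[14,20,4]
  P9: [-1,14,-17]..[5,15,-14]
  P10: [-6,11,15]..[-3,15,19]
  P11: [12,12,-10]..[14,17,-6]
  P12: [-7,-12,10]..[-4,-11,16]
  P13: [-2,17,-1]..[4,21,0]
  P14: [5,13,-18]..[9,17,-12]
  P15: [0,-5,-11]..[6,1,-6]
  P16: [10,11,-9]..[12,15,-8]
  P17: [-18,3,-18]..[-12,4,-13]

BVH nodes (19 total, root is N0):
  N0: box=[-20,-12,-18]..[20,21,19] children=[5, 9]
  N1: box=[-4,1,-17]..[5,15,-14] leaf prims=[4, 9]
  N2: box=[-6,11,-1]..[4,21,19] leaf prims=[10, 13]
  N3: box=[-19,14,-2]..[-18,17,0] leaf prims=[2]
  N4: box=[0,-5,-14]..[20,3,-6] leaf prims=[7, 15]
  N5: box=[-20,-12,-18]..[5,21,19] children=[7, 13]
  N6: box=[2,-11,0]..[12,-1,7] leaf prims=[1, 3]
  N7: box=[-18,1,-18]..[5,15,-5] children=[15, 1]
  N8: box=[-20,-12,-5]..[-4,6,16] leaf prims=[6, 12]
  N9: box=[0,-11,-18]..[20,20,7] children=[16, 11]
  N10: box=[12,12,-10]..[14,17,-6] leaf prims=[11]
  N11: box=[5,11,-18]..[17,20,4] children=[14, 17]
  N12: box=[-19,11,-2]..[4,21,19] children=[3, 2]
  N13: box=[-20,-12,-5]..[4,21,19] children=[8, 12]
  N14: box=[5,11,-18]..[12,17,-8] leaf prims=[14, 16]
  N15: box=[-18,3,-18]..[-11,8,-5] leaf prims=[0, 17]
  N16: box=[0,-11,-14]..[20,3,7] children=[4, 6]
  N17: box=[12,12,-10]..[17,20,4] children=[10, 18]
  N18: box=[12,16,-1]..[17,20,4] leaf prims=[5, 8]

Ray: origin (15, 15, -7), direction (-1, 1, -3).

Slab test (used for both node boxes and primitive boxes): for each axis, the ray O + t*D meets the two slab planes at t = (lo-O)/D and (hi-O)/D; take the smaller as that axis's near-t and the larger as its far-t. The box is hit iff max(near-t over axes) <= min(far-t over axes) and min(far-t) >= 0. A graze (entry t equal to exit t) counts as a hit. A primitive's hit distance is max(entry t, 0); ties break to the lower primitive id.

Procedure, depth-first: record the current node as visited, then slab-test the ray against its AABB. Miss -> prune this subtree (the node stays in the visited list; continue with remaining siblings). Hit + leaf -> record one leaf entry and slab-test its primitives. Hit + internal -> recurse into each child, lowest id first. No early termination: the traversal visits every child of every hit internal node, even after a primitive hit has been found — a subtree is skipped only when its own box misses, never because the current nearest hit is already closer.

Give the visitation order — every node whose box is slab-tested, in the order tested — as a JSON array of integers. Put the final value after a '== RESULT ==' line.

Trace the traversal:
N0 x:[-5,35] y:[-27,6] z:[-26/3,11/3] -> hit [-5,11/3], descend [5, 9]
  N5 x:[10,35] y:[-27,6] z:[-26/3,11/3] -> miss, prune
  N9 x:[-5,15] y:[-26,5] z:[-14/3,11/3] -> hit [-14/3,11/3], descend [11, 16]
    N11 x:[-2,10] y:[-4,5] z:[-11/3,11/3] -> hit [-2,11/3], descend [14, 17]
      N14 x:[3,10] y:[-4,2] z:[1/3,11/3] -> miss, prune
      N17 x:[-2,3] y:[-3,5] z:[-11/3,1] -> hit [-2,1], descend [10, 18]
        N10 x:[1,3] y:[-3,2] z:[-1/3,1] -> hit [1,1] leaf, test {P11@t=1}
        N18 x:[-2,3] y:[1,5] z:[-11/3,-2] -> miss, prune
    N16 x:[-5,15] y:[-26,-12] z:[-14/3,7/3] -> miss, prune

Visited [0, 5, 9, 11, 14, 17, 10, 18, 16]. Tests: 9 box, 1 leaf. Nearest: P11.

== RESULT ==
[0, 5, 9, 11, 14, 17, 10, 18, 16]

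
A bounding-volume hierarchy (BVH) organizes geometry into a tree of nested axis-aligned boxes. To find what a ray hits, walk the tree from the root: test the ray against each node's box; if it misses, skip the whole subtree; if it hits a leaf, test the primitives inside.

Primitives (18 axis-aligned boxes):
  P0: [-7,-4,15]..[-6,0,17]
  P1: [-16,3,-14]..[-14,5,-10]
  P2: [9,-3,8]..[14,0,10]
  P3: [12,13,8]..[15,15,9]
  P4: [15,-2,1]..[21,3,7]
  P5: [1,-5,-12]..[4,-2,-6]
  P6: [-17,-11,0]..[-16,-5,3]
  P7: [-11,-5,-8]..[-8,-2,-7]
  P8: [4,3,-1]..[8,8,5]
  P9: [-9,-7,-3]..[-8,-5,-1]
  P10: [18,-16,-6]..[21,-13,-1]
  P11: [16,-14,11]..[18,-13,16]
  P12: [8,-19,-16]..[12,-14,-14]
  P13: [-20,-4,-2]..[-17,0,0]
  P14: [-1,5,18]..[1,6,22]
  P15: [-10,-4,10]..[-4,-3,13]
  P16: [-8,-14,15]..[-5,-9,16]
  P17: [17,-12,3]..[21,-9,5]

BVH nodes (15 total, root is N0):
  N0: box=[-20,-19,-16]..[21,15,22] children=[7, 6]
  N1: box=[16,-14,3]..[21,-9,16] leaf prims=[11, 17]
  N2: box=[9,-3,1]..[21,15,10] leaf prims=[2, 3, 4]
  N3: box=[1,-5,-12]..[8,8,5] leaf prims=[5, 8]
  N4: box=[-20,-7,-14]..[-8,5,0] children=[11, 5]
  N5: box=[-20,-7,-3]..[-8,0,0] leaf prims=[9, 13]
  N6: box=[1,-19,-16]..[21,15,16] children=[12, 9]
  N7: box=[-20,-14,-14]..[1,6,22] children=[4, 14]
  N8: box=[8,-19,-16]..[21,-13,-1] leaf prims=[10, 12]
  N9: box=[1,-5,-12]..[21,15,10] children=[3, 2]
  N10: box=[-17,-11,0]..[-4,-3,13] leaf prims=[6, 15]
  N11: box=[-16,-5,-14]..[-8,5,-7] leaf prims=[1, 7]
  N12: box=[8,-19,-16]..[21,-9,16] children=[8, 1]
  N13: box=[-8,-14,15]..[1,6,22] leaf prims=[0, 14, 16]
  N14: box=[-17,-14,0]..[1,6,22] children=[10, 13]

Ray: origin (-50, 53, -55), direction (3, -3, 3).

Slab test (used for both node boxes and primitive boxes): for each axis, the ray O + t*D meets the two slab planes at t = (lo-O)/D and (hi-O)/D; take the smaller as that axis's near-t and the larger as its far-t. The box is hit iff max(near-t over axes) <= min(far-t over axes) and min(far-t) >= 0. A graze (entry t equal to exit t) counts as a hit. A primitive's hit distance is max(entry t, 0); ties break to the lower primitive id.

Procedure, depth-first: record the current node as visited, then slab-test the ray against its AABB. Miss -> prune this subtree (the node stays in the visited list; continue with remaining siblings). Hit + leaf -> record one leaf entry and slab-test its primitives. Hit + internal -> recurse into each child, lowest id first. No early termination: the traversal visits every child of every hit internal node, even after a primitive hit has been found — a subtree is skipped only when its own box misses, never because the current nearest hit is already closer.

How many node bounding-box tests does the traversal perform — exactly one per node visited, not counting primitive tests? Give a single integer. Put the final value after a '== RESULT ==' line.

Traverse from the root:
N0 x:[10,71/3] y:[38/3,24] z:[13,77/3] -> hit [13,71/3], descend [6, 7]
  N6 x:[17,71/3] y:[38/3,24] z:[13,71/3] -> hit [17,71/3], descend [9, 12]
    N9 x:[17,71/3] y:[38/3,58/3] z:[43/3,65/3] -> hit [17,58/3], descend [2, 3]
      N2 x:[59/3,71/3] y:[38/3,56/3] z:[56/3,65/3] -> miss, prune
      N3 x:[17,58/3] y:[15,58/3] z:[43/3,20] -> hit [17,58/3] leaf, test {P5(miss), P8(miss)}
    N12 x:[58/3,71/3] y:[62/3,24] z:[13,71/3] -> hit [62/3,71/3], descend [1, 8]
      N1 x:[22,71/3] y:[62/3,67/3] z:[58/3,71/3] -> hit [22,67/3] leaf, test {P11@t=22, P17(miss)}
      N8 x:[58/3,71/3] y:[22,24] z:[13,18] -> miss, prune
  N7 x:[10,17] y:[47/3,67/3] z:[41/3,77/3] -> hit [47/3,17], descend [4, 14]
    N4 x:[10,14] y:[16,20] z:[41/3,55/3] -> miss, prune
    N14 x:[11,17] y:[47/3,67/3] z:[55/3,77/3] -> miss, prune

Summary -> nodes [0, 6, 9, 2, 3, 12, 1, 8, 7, 4, 14]; box-tests=11; leaf-entries=2; first=P11

== RESULT ==
11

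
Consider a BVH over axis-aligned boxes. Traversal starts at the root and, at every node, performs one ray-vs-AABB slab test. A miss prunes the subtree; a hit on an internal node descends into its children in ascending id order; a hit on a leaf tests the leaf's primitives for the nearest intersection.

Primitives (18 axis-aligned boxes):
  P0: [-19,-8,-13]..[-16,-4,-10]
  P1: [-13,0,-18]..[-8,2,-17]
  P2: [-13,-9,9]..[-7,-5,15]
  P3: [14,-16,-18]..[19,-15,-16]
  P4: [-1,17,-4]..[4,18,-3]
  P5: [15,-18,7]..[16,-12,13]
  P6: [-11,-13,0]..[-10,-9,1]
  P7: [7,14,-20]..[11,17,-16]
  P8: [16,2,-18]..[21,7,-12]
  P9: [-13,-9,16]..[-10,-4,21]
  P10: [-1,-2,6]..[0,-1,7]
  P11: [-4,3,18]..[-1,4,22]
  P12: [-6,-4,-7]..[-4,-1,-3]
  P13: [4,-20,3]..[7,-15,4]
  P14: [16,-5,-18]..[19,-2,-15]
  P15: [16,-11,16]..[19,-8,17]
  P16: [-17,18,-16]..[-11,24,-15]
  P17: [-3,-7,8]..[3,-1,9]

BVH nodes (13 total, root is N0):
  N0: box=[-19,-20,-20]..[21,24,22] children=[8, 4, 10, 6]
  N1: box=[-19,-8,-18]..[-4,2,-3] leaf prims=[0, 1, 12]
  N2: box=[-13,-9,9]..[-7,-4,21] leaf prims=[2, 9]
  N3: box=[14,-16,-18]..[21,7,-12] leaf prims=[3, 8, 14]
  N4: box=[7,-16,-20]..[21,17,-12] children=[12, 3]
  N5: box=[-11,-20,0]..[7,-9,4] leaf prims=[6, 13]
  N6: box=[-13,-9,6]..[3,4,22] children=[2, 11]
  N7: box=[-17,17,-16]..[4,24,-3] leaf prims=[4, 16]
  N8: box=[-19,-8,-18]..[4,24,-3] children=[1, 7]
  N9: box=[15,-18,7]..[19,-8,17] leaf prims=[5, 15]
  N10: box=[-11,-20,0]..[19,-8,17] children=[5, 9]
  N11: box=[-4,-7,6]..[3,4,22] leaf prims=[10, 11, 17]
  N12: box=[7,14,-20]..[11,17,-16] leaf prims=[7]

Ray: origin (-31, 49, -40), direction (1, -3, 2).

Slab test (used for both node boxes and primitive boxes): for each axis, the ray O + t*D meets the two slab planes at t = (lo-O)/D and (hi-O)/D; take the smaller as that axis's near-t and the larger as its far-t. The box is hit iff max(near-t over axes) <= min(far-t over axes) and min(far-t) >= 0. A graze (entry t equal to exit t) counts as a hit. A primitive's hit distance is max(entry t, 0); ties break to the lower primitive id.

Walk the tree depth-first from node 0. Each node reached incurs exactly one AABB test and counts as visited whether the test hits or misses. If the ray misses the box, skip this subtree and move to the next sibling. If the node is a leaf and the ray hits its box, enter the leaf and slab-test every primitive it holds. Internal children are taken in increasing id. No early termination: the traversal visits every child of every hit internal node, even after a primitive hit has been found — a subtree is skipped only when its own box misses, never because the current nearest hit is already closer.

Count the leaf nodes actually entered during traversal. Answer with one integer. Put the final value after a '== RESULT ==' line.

Traverse from the root:
N0 x:[12,52] y:[25/3,23] z:[10,31] -> hit [12,23], descend [4, 6, 8, 10]
  N4 x:[38,52] y:[32/3,65/3] z:[10,14] -> miss, prune
  N6 x:[18,34] y:[15,58/3] z:[23,31] -> miss, prune
  N8 x:[12,35] y:[25/3,19] z:[11,37/2] -> hit [12,37/2], descend [1, 7]
    N1 x:[12,27] y:[47/3,19] z:[11,37/2] -> hit [47/3,37/2] leaf, test {P0(miss), P1(miss), P12(miss)}
    N7 x:[14,35] y:[25/3,32/3] z:[12,37/2] -> miss, prune
  N10 x:[20,50] y:[19,23] z:[20,57/2] -> hit [20,23], descend [5, 9]
    N5 x:[20,38] y:[58/3,23] z:[20,22] -> hit [20,22] leaf, test {P6@t=20, P13(miss)}
    N9 x:[46,50] y:[19,67/3] z:[47/2,57/2] -> miss, prune

Visited [0, 4, 6, 8, 1, 7, 10, 5, 9]. Tests: 9 box, 2 leaf. Nearest: P6.

== RESULT ==
2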